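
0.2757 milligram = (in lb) 6.078e-07. Check: 1 milligram = 1e-06 kg, so 0.2757 milligram = 0.2757 * 1e-06 = 2.757e-07 kg. 1 lb = 0.45359237 kg, so 2.757e-07 kg = 2.757e-07 / 0.45359237 = 6.0781446e-07 lb ≈ 6.078e-07 lb (4 s.f.).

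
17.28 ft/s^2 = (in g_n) 1 ft/s^2 = 0.3048 m/s^2, so 17.28 ft/s^2 = 17.28 * 0.3048 = 5.266944 m/s^2. 1 g_n = 9.80665 m/s^2, so 5.266944 m/s^2 = 5.266944 / 9.80665 = 0.53707882 g_n ≈ 0.5371 g_n (4 s.f.). Final answer: 0.5371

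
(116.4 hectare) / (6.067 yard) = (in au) 1 hectare = 10000 m^2, so 116.4 hectare = 116.4 * 10000 = 1164000 m^2. 1 yard = 0.9144 m, so 6.067 yard = 6.067 * 0.9144 = 5.5476648 m. Combine: 1164000 m^2 / 5.5476648 m = 209818.01 m. 1 au = 1.4959787e+11 m, so 209818.01 m = 209818.01 / 1.4959787e+11 = 1.4025468e-06 au ≈ 1.403e-06 au (4 s.f.). Final answer: 1.403e-06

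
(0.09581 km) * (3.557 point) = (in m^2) 1 km = 1000 m, so 0.09581 km = 0.09581 * 1000 = 95.81 m. 1 point = 0.00035277778 m, so 3.557 point = 3.557 * 0.00035277778 = 0.0012548306 m. Combine: 95.81 m * 0.0012548306 m = 0.12022532 m^2. Result: 0.12022532 m^2 ≈ 0.1202 m^2 (4 s.f.). Final answer: 0.1202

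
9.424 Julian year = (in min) 1 Julian year = 31557600 s, so 9.424 Julian year = 9.424 * 31557600 = 2.9739882e+08 s. 1 min = 60 s, so 2.9739882e+08 s = 2.9739882e+08 / 60 = 4956647 min ≈ 4.957e+06 min (4 s.f.). Final answer: 4.957e+06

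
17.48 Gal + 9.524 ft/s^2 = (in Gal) 307.8. Check: 1 Gal = 0.01 m/s^2, so 17.48 Gal = 17.48 * 0.01 = 0.1748 m/s^2. 1 ft/s^2 = 0.3048 m/s^2, so 9.524 ft/s^2 = 9.524 * 0.3048 = 2.9029152 m/s^2. Sum: 0.1748 + 2.9029152 = 3.0777152 m/s^2. 1 Gal = 0.01 m/s^2, so 3.0777152 m/s^2 = 3.0777152 / 0.01 = 307.77152 Gal ≈ 307.8 Gal (4 s.f.).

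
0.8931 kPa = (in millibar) 8.931. Check: 1 kPa = 1000 Pa, so 0.8931 kPa = 0.8931 * 1000 = 893.1 Pa. 1 millibar = 100 Pa, so 893.1 Pa = 893.1 / 100 = 8.931 millibar.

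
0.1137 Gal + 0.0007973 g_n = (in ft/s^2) 0.02938. Check: 1 Gal = 0.01 m/s^2, so 0.1137 Gal = 0.1137 * 0.01 = 0.001137 m/s^2. 1 g_n = 9.80665 m/s^2, so 0.0007973 g_n = 0.0007973 * 9.80665 = 0.007818842 m/s^2. Sum: 0.001137 + 0.007818842 = 0.008955842 m/s^2. 1 ft/s^2 = 0.3048 m/s^2, so 0.008955842 m/s^2 = 0.008955842 / 0.3048 = 0.029382684 ft/s^2 ≈ 0.02938 ft/s^2 (4 s.f.).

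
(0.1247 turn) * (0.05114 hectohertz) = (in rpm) 38.26. Check: 1 turn = 6.2831853 rad, so 0.1247 turn = 0.1247 * 6.2831853 = 0.78351321 rad. 1 hectohertz = 100 Hz, so 0.05114 hectohertz = 0.05114 * 100 = 5.114 Hz. Combine: 0.78351321 rad * 5.114 Hz = 4.0068865 rad/s. 1 rpm = 0.10471976 rad/s, so 4.0068865 rad/s = 4.0068865 / 0.10471976 = 38.262948 rpm ≈ 38.26 rpm (4 s.f.).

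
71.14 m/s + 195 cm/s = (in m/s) 73.09. Check: 71.14 m/s is already in m/s. 1 cm/s = 0.01 m/s, so 195 cm/s = 195 * 0.01 = 1.95 m/s. Sum: 71.14 + 1.95 = 73.09 m/s. Result: 73.09 m/s.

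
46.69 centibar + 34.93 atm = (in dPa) 3.586e+07. Check: 1 centibar = 1000 Pa, so 46.69 centibar = 46.69 * 1000 = 46690 Pa. 1 atm = 101325 Pa, so 34.93 atm = 34.93 * 101325 = 3539282.2 Pa. Sum: 46690 + 3539282.2 = 3585972.2 Pa. 1 dPa = 0.1 Pa, so 3585972.2 Pa = 3585972.2 / 0.1 = 35859722 dPa ≈ 3.586e+07 dPa (4 s.f.).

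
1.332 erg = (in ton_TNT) 1 erg = 1e-07 J, so 1.332 erg = 1.332 * 1e-07 = 1.332e-07 J. 1 ton_TNT = 4.184e+09 J, so 1.332e-07 J = 1.332e-07 / 4.184e+09 = 3.1835564e-17 ton_TNT ≈ 3.184e-17 ton_TNT (4 s.f.). Final answer: 3.184e-17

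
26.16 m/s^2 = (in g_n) 2.668. Check: 1 g_n = 9.80665 m/s^2, so 26.16 m/s^2 = 26.16 / 9.80665 = 2.6675776 g_n ≈ 2.668 g_n (4 s.f.).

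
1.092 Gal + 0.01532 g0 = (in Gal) 1 Gal = 0.01 m/s^2, so 1.092 Gal = 1.092 * 0.01 = 0.01092 m/s^2. 1 g0 = 9.80665 m/s^2, so 0.01532 g0 = 0.01532 * 9.80665 = 0.15023788 m/s^2. Sum: 0.01092 + 0.15023788 = 0.16115788 m/s^2. 1 Gal = 0.01 m/s^2, so 0.16115788 m/s^2 = 0.16115788 / 0.01 = 16.115788 Gal ≈ 16.12 Gal (4 s.f.). Final answer: 16.12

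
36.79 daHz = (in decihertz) 1 daHz = 10 Hz, so 36.79 daHz = 36.79 * 10 = 367.9 Hz. 1 decihertz = 0.1 Hz, so 367.9 Hz = 367.9 / 0.1 = 3679 decihertz. Final answer: 3679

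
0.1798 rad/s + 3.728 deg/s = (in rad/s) 0.1798 rad/s is already in rad/s. 1 deg/s = 0.017453293 rad/s, so 3.728 deg/s = 3.728 * 0.017453293 = 0.065065875 rad/s. Sum: 0.1798 + 0.065065875 = 0.24486587 rad/s. Result: 0.24486587 rad/s ≈ 0.2449 rad/s (4 s.f.). Final answer: 0.2449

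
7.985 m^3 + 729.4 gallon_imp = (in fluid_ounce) 7.985 m^3 is already in m^3. 1 gallon_imp = 0.00454609 m^3, so 729.4 gallon_imp = 729.4 * 0.00454609 = 3.315918 m^3. Sum: 7.985 + 3.315918 = 11.300918 m^3. 1 fluid_ounce = 2.957353e-05 m^3, so 11.300918 m^3 = 11.300918 / 2.957353e-05 = 382129.5 fluid_ounce ≈ 3.821e+05 fluid_ounce (4 s.f.). Final answer: 3.821e+05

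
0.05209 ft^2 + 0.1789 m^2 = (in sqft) 1.978. Check: 1 ft^2 = 0.09290304 m^2, so 0.05209 ft^2 = 0.05209 * 0.09290304 = 0.0048393194 m^2. 0.1789 m^2 is already in m^2. Sum: 0.0048393194 + 0.1789 = 0.18373932 m^2. 1 sqft = 0.09290304 m^2, so 0.18373932 m^2 = 0.18373932 / 0.09290304 = 1.9777536 sqft ≈ 1.978 sqft (4 s.f.).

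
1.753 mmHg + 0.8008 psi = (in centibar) 5.755. Check: 1 mmHg = 133.32237 Pa, so 1.753 mmHg = 1.753 * 133.32237 = 233.71411 Pa. 1 psi = 6894.7573 Pa, so 0.8008 psi = 0.8008 * 6894.7573 = 5521.3216 Pa. Sum: 233.71411 + 5521.3216 = 5755.0358 Pa. 1 centibar = 1000 Pa, so 5755.0358 Pa = 5755.0358 / 1000 = 5.7550358 centibar ≈ 5.755 centibar (4 s.f.).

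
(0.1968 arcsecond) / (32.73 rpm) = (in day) 3.222e-12. Check: 1 arcsecond = 4.8481368e-06 rad, so 0.1968 arcsecond = 0.1968 * 4.8481368e-06 = 9.5411332e-07 rad. 1 rpm = 0.10471976 rad/s, so 32.73 rpm = 32.73 * 0.10471976 = 3.4274776 rad/s. Combine: 9.5411332e-07 rad / 3.4274776 rad/s = 2.7837186e-07 s. 1 day = 86400 s, so 2.7837186e-07 s = 2.7837186e-07 / 86400 = 3.2218966e-12 day ≈ 3.222e-12 day (4 s.f.).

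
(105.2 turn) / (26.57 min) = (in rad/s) 0.4146. Check: 1 turn = 6.2831853 rad, so 105.2 turn = 105.2 * 6.2831853 = 660.99109 rad. 1 min = 60 s, so 26.57 min = 26.57 * 60 = 1594.2 s. Combine: 660.99109 rad / 1594.2 s = 0.41462244 rad/s. Result: 0.41462244 rad/s ≈ 0.4146 rad/s (4 s.f.).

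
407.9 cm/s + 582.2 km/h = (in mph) 1 cm/s = 0.01 m/s, so 407.9 cm/s = 407.9 * 0.01 = 4.079 m/s. 1 km/h = 0.27777778 m/s, so 582.2 km/h = 582.2 * 0.27777778 = 161.72222 m/s. Sum: 4.079 + 161.72222 = 165.80122 m/s. 1 mph = 0.44704 m/s, so 165.80122 m/s = 165.80122 / 0.44704 = 370.88677 mph ≈ 370.9 mph (4 s.f.). Final answer: 370.9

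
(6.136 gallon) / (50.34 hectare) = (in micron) 1 gallon = 0.0037854118 m^3, so 6.136 gallon = 6.136 * 0.0037854118 = 0.023227287 m^3. 1 hectare = 10000 m^2, so 50.34 hectare = 50.34 * 10000 = 503400 m^2. Combine: 0.023227287 m^3 / 503400 m^2 = 4.6140816e-08 m. 1 micron = 1e-06 m, so 4.6140816e-08 m = 4.6140816e-08 / 1e-06 = 0.046140816 micron ≈ 0.04614 micron (4 s.f.). Final answer: 0.04614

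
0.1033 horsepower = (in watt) 77.03. Check: 1 horsepower = 745.69987 W, so 0.1033 horsepower = 0.1033 * 745.69987 = 77.030797 W. 77.030797 W = 77.030797 watt ≈ 77.03 watt (4 s.f.).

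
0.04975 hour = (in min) 2.985. Check: 1 hour = 3600 s, so 0.04975 hour = 0.04975 * 3600 = 179.1 s. 1 min = 60 s, so 179.1 s = 179.1 / 60 = 2.985 min.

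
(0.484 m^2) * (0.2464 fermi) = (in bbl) 7.501e-16. Check: 0.484 m^2 is already in m^2. 1 fermi = 1e-15 m, so 0.2464 fermi = 0.2464 * 1e-15 = 2.464e-16 m. Combine: 0.484 m^2 * 2.464e-16 m = 1.192576e-16 m^3. 1 bbl = 0.15898729 m^3, so 1.192576e-16 m^3 = 1.192576e-16 / 0.15898729 = 7.5010774e-16 bbl ≈ 7.501e-16 bbl (4 s.f.).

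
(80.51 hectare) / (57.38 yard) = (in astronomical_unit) 1 hectare = 10000 m^2, so 80.51 hectare = 80.51 * 10000 = 805100 m^2. 1 yard = 0.9144 m, so 57.38 yard = 57.38 * 0.9144 = 52.468272 m. Combine: 805100 m^2 / 52.468272 m = 15344.511 m. 1 astronomical_unit = 1.4959787e+11 m, so 15344.511 m = 15344.511 / 1.4959787e+11 = 1.0257172e-07 astronomical_unit ≈ 1.026e-07 astronomical_unit (4 s.f.). Final answer: 1.026e-07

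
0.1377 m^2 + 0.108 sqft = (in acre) 3.651e-05. Check: 0.1377 m^2 is already in m^2. 1 sqft = 0.09290304 m^2, so 0.108 sqft = 0.108 * 0.09290304 = 0.010033528 m^2. Sum: 0.1377 + 0.010033528 = 0.14773353 m^2. 1 acre = 4046.8564 m^2, so 0.14773353 m^2 = 0.14773353 / 4046.8564 = 3.650575e-05 acre ≈ 3.651e-05 acre (4 s.f.).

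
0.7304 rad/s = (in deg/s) 41.85. Check: 1 deg/s = 0.017453293 rad/s, so 0.7304 rad/s = 0.7304 / 0.017453293 = 41.848837 deg/s ≈ 41.85 deg/s (4 s.f.).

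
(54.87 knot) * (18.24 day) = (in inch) 1.751e+09. Check: 1 knot = 0.51444444 m/s, so 54.87 knot = 54.87 * 0.51444444 = 28.227567 m/s. 1 day = 86400 s, so 18.24 day = 18.24 * 86400 = 1575936 s. Combine: 28.227567 m/s * 1575936 s = 44484839 m. 1 inch = 0.0254 m, so 44484839 m = 44484839 / 0.0254 = 1.7513716e+09 inch ≈ 1.751e+09 inch (4 s.f.).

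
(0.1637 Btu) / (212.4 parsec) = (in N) 2.635e-17. Check: 1 Btu = 1055.0559 J, so 0.1637 Btu = 0.1637 * 1055.0559 = 172.71264 J. 1 parsec = 3.0856776e+16 m, so 212.4 parsec = 212.4 * 3.0856776e+16 = 6.5539792e+18 m. Combine: 172.71264 J / 6.5539792e+18 m = 2.6352333e-17 N. Result: 2.6352333e-17 N ≈ 2.635e-17 N (4 s.f.).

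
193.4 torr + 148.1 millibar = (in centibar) 1 torr = 133.32237 Pa, so 193.4 torr = 193.4 * 133.32237 = 25784.546 Pa. 1 millibar = 100 Pa, so 148.1 millibar = 148.1 * 100 = 14810 Pa. Sum: 25784.546 + 14810 = 40594.546 Pa. 1 centibar = 1000 Pa, so 40594.546 Pa = 40594.546 / 1000 = 40.594546 centibar ≈ 40.59 centibar (4 s.f.). Final answer: 40.59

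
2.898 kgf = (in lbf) 6.389. Check: 1 kgf = 9.80665 N, so 2.898 kgf = 2.898 * 9.80665 = 28.419672 N. 1 lbf = 4.4482216 N, so 28.419672 N = 28.419672 / 4.4482216 = 6.3889964 lbf ≈ 6.389 lbf (4 s.f.).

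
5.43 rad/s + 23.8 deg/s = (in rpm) 5.43 rad/s is already in rad/s. 1 deg/s = 0.017453293 rad/s, so 23.8 deg/s = 23.8 * 0.017453293 = 0.41538836 rad/s. Sum: 5.43 + 0.41538836 = 5.8453884 rad/s. 1 rpm = 0.10471976 rad/s, so 5.8453884 rad/s = 5.8453884 / 0.10471976 = 55.819347 rpm ≈ 55.82 rpm (4 s.f.). Final answer: 55.82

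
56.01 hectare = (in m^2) 1 hectare = 10000 m^2, so 56.01 hectare = 56.01 * 10000 = 560100 m^2. Result: 560100 m^2 ≈ 5.601e+05 m^2 (4 s.f.). Final answer: 5.601e+05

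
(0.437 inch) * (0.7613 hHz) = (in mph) 1 inch = 0.0254 m, so 0.437 inch = 0.437 * 0.0254 = 0.0110998 m. 1 hHz = 100 Hz, so 0.7613 hHz = 0.7613 * 100 = 76.13 Hz. Combine: 0.0110998 m * 76.13 Hz = 0.84502777 m/s. 1 mph = 0.44704 m/s, so 0.84502777 m/s = 0.84502777 / 0.44704 = 1.8902733 mph ≈ 1.89 mph (4 s.f.). Final answer: 1.89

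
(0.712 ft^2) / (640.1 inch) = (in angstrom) 1 ft^2 = 0.09290304 m^2, so 0.712 ft^2 = 0.712 * 0.09290304 = 0.066146964 m^2. 1 inch = 0.0254 m, so 640.1 inch = 640.1 * 0.0254 = 16.25854 m. Combine: 0.066146964 m^2 / 16.25854 m = 0.0040684443 m. 1 angstrom = 1e-10 m, so 0.0040684443 m = 0.0040684443 / 1e-10 = 40684443 angstrom ≈ 4.068e+07 angstrom (4 s.f.). Final answer: 4.068e+07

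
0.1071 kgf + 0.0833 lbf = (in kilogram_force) 1 kgf = 9.80665 N, so 0.1071 kgf = 0.1071 * 9.80665 = 1.0502922 N. 1 lbf = 4.4482216 N, so 0.0833 lbf = 0.0833 * 4.4482216 = 0.37053686 N. Sum: 1.0502922 + 0.37053686 = 1.4208291 N. 1 kilogram_force = 9.80665 N, so 1.4208291 N = 1.4208291 / 9.80665 = 0.14488424 kilogram_force ≈ 0.1449 kilogram_force (4 s.f.). Final answer: 0.1449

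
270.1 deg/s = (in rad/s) 1 deg/s = 0.017453293 rad/s, so 270.1 deg/s = 270.1 * 0.017453293 = 4.7141343 rad/s. Result: 4.7141343 rad/s ≈ 4.714 rad/s (4 s.f.). Final answer: 4.714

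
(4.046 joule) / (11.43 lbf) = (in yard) 0.08703. Check: 4.046 joule = 4.046 J. 1 lbf = 4.4482216 N, so 11.43 lbf = 11.43 * 4.4482216 = 50.843173 N. Combine: 4.046 J / 50.843173 N = 0.079578039 m. 1 yard = 0.9144 m, so 0.079578039 m = 0.079578039 / 0.9144 = 0.087027602 yard ≈ 0.08703 yard (4 s.f.).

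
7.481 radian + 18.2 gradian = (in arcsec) 7.481 radian = 7.481 rad. 1 gradian = 0.015707963 rad, so 18.2 gradian = 18.2 * 0.015707963 = 0.28588493 rad. Sum: 7.481 + 0.28588493 = 7.7668849 rad. 1 arcsec = 4.8481368e-06 rad, so 7.7668849 rad = 7.7668849 / 4.8481368e-06 = 1602035 arcsec ≈ 1.602e+06 arcsec (4 s.f.). Final answer: 1.602e+06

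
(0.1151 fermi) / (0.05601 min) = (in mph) 7.661e-17. Check: 1 fermi = 1e-15 m, so 0.1151 fermi = 0.1151 * 1e-15 = 1.151e-16 m. 1 min = 60 s, so 0.05601 min = 0.05601 * 60 = 3.3606 s. Combine: 1.151e-16 m / 3.3606 s = 3.4249836e-17 m/s. 1 mph = 0.44704 m/s, so 3.4249836e-17 m/s = 3.4249836e-17 / 0.44704 = 7.6614702e-17 mph ≈ 7.661e-17 mph (4 s.f.).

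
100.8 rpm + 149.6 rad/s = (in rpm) 1 rpm = 0.10471976 rad/s, so 100.8 rpm = 100.8 * 0.10471976 = 10.555751 rad/s. 149.6 rad/s is already in rad/s. Sum: 10.555751 + 149.6 = 160.15575 rad/s. 1 rpm = 0.10471976 rad/s, so 160.15575 rad/s = 160.15575 / 0.10471976 = 1529.3748 rpm ≈ 1529 rpm (4 s.f.). Final answer: 1529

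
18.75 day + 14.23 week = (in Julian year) 0.3241. Check: 1 day = 86400 s, so 18.75 day = 18.75 * 86400 = 1620000 s. 1 week = 604800 s, so 14.23 week = 14.23 * 604800 = 8606304 s. Sum: 1620000 + 8606304 = 10226304 s. 1 Julian year = 31557600 s, so 10226304 s = 10226304 / 31557600 = 0.32405202 Julian year ≈ 0.3241 Julian year (4 s.f.).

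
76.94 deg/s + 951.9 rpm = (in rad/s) 1 deg/s = 0.017453293 rad/s, so 76.94 deg/s = 76.94 * 0.017453293 = 1.3428563 rad/s. 1 rpm = 0.10471976 rad/s, so 951.9 rpm = 951.9 * 0.10471976 = 99.682735 rad/s. Sum: 1.3428563 + 99.682735 = 101.02559 rad/s. Result: 101.02559 rad/s ≈ 101 rad/s (4 s.f.). Final answer: 101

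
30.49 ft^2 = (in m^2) 2.833. Check: 1 ft^2 = 0.09290304 m^2, so 30.49 ft^2 = 30.49 * 0.09290304 = 2.8326137 m^2. Result: 2.8326137 m^2 ≈ 2.833 m^2 (4 s.f.).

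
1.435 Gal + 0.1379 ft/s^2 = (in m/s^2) 0.05638. Check: 1 Gal = 0.01 m/s^2, so 1.435 Gal = 1.435 * 0.01 = 0.01435 m/s^2. 1 ft/s^2 = 0.3048 m/s^2, so 0.1379 ft/s^2 = 0.1379 * 0.3048 = 0.04203192 m/s^2. Sum: 0.01435 + 0.04203192 = 0.05638192 m/s^2. Result: 0.05638192 m/s^2 ≈ 0.05638 m/s^2 (4 s.f.).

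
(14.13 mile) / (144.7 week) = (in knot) 0.0005051. Check: 1 mile = 1609.344 m, so 14.13 mile = 14.13 * 1609.344 = 22740.031 m. 1 week = 604800 s, so 144.7 week = 144.7 * 604800 = 87514560 s. Combine: 22740.031 m / 87514560 s = 0.00025984283 m/s. 1 knot = 0.51444444 m/s, so 0.00025984283 m/s = 0.00025984283 / 0.51444444 = 0.00050509405 knot ≈ 0.0005051 knot (4 s.f.).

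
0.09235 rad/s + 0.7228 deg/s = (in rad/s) 0.09235 rad/s is already in rad/s. 1 deg/s = 0.017453293 rad/s, so 0.7228 deg/s = 0.7228 * 0.017453293 = 0.01261524 rad/s. Sum: 0.09235 + 0.01261524 = 0.10496524 rad/s. Result: 0.10496524 rad/s ≈ 0.105 rad/s (4 s.f.). Final answer: 0.105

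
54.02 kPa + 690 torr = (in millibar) 1460. Check: 1 kPa = 1000 Pa, so 54.02 kPa = 54.02 * 1000 = 54020 Pa. 1 torr = 133.32237 Pa, so 690 torr = 690 * 133.32237 = 91992.434 Pa. Sum: 54020 + 91992.434 = 146012.43 Pa. 1 millibar = 100 Pa, so 146012.43 Pa = 146012.43 / 100 = 1460.1243 millibar ≈ 1460 millibar (4 s.f.).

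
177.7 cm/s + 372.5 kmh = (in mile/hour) 235.4. Check: 1 cm/s = 0.01 m/s, so 177.7 cm/s = 177.7 * 0.01 = 1.777 m/s. 1 kmh = 0.27777778 m/s, so 372.5 kmh = 372.5 * 0.27777778 = 103.47222 m/s. Sum: 1.777 + 103.47222 = 105.24922 m/s. 1 mile/hour = 0.44704 m/s, so 105.24922 m/s = 105.24922 / 0.44704 = 235.4358 mile/hour ≈ 235.4 mile/hour (4 s.f.).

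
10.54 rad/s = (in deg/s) 1 deg/s = 0.017453293 rad/s, so 10.54 rad/s = 10.54 / 0.017453293 = 603.89752 deg/s ≈ 603.9 deg/s (4 s.f.). Final answer: 603.9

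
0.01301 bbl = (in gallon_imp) 0.455. Check: 1 bbl = 0.15898729 m^3, so 0.01301 bbl = 0.01301 * 0.15898729 = 0.0020684247 m^3. 1 gallon_imp = 0.00454609 m^3, so 0.0020684247 m^3 = 0.0020684247 / 0.00454609 = 0.45498983 gallon_imp ≈ 0.455 gallon_imp (4 s.f.).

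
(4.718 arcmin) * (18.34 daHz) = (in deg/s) 14.42. Check: 1 arcmin = 0.00029088821 rad, so 4.718 arcmin = 4.718 * 0.00029088821 = 0.0013724106 rad. 1 daHz = 10 Hz, so 18.34 daHz = 18.34 * 10 = 183.4 Hz. Combine: 0.0013724106 rad * 183.4 Hz = 0.2517001 rad/s. 1 deg/s = 0.017453293 rad/s, so 0.2517001 rad/s = 0.2517001 / 0.017453293 = 14.421353 deg/s ≈ 14.42 deg/s (4 s.f.).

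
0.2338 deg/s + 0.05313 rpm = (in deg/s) 0.5526. Check: 1 deg/s = 0.017453293 rad/s, so 0.2338 deg/s = 0.2338 * 0.017453293 = 0.0040805798 rad/s. 1 rpm = 0.10471976 rad/s, so 0.05313 rpm = 0.05313 * 0.10471976 = 0.0055637606 rad/s. Sum: 0.0040805798 + 0.0055637606 = 0.0096443404 rad/s. 1 deg/s = 0.017453293 rad/s, so 0.0096443404 rad/s = 0.0096443404 / 0.017453293 = 0.55258 deg/s ≈ 0.5526 deg/s (4 s.f.).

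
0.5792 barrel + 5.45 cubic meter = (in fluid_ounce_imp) 1 barrel = 0.15898729 m^3, so 0.5792 barrel = 0.5792 * 0.15898729 = 0.092085441 m^3. 5.45 cubic meter = 5.45 m^3. Sum: 0.092085441 + 5.45 = 5.5420854 m^3. 1 fluid_ounce_imp = 2.8413063e-05 m^3, so 5.5420854 m^3 = 5.5420854 / 2.8413063e-05 = 195054.14 fluid_ounce_imp ≈ 1.951e+05 fluid_ounce_imp (4 s.f.). Final answer: 1.951e+05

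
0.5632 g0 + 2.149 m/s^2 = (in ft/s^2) 1 g0 = 9.80665 m/s^2, so 0.5632 g0 = 0.5632 * 9.80665 = 5.5231053 m/s^2. 2.149 m/s^2 is already in m/s^2. Sum: 5.5231053 + 2.149 = 7.6721053 m/s^2. 1 ft/s^2 = 0.3048 m/s^2, so 7.6721053 m/s^2 = 7.6721053 / 0.3048 = 25.170949 ft/s^2 ≈ 25.17 ft/s^2 (4 s.f.). Final answer: 25.17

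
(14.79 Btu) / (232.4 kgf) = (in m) 1 Btu = 1055.0559 J, so 14.79 Btu = 14.79 * 1055.0559 = 15604.276 J. 1 kgf = 9.80665 N, so 232.4 kgf = 232.4 * 9.80665 = 2279.0655 N. Combine: 15604.276 J / 2279.0655 N = 6.8467871 m. Result: 6.8467871 m ≈ 6.847 m (4 s.f.). Final answer: 6.847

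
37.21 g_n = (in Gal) 1 g_n = 9.80665 m/s^2, so 37.21 g_n = 37.21 * 9.80665 = 364.90545 m/s^2. 1 Gal = 0.01 m/s^2, so 364.90545 m/s^2 = 364.90545 / 0.01 = 36490.545 Gal ≈ 3.649e+04 Gal (4 s.f.). Final answer: 3.649e+04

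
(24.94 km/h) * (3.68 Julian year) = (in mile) 4.999e+05. Check: 1 km/h = 0.27777778 m/s, so 24.94 km/h = 24.94 * 0.27777778 = 6.9277778 m/s. 1 Julian year = 31557600 s, so 3.68 Julian year = 3.68 * 31557600 = 1.1613197e+08 s. Combine: 6.9277778 m/s * 1.1613197e+08 s = 8.0453647e+08 m. 1 mile = 1609.344 m, so 8.0453647e+08 m = 8.0453647e+08 / 1609.344 = 499915.78 mile ≈ 4.999e+05 mile (4 s.f.).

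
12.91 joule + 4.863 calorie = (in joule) 33.26. Check: 12.91 joule = 12.91 J. 1 calorie = 4.184 J, so 4.863 calorie = 4.863 * 4.184 = 20.346792 J. Sum: 12.91 + 20.346792 = 33.256792 J. 33.256792 J = 33.256792 joule ≈ 33.26 joule (4 s.f.).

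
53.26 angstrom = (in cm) 1 angstrom = 1e-10 m, so 53.26 angstrom = 53.26 * 1e-10 = 5.326e-09 m. 1 cm = 0.01 m, so 5.326e-09 m = 5.326e-09 / 0.01 = 5.326e-07 cm. Final answer: 5.326e-07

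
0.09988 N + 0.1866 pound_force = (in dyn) 0.09988 N is already in N. 1 pound_force = 4.4482216 N, so 0.1866 pound_force = 0.1866 * 4.4482216 = 0.83003815 N. Sum: 0.09988 + 0.83003815 = 0.92991815 N. 1 dyn = 1e-05 N, so 0.92991815 N = 0.92991815 / 1e-05 = 92991.815 dyn ≈ 9.299e+04 dyn (4 s.f.). Final answer: 9.299e+04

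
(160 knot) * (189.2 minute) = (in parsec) 3.028e-11. Check: 1 knot = 0.51444444 m/s, so 160 knot = 160 * 0.51444444 = 82.311111 m/s. 1 minute = 60 s, so 189.2 minute = 189.2 * 60 = 11352 s. Combine: 82.311111 m/s * 11352 s = 934395.73 m. 1 parsec = 3.0856776e+16 m, so 934395.73 m = 934395.73 / 3.0856776e+16 = 3.0281703e-11 parsec ≈ 3.028e-11 parsec (4 s.f.).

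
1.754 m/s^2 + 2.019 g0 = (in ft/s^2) 70.71. Check: 1.754 m/s^2 is already in m/s^2. 1 g0 = 9.80665 m/s^2, so 2.019 g0 = 2.019 * 9.80665 = 19.799626 m/s^2. Sum: 1.754 + 19.799626 = 21.553626 m/s^2. 1 ft/s^2 = 0.3048 m/s^2, so 21.553626 m/s^2 = 21.553626 / 0.3048 = 70.713997 ft/s^2 ≈ 70.71 ft/s^2 (4 s.f.).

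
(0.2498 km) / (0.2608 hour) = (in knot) 1 km = 1000 m, so 0.2498 km = 0.2498 * 1000 = 249.8 m. 1 hour = 3600 s, so 0.2608 hour = 0.2608 * 3600 = 938.88 s. Combine: 249.8 m / 938.88 s = 0.26606169 m/s. 1 knot = 0.51444444 m/s, so 0.26606169 m/s = 0.26606169 / 0.51444444 = 0.51718255 knot ≈ 0.5172 knot (4 s.f.). Final answer: 0.5172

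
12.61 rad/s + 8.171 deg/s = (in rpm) 12.61 rad/s is already in rad/s. 1 deg/s = 0.017453293 rad/s, so 8.171 deg/s = 8.171 * 0.017453293 = 0.14261085 rad/s. Sum: 12.61 + 0.14261085 = 12.752611 rad/s. 1 rpm = 0.10471976 rad/s, so 12.752611 rad/s = 12.752611 / 0.10471976 = 121.77846 rpm ≈ 121.8 rpm (4 s.f.). Final answer: 121.8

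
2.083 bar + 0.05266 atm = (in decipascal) 2.136e+06. Check: 1 bar = 100000 Pa, so 2.083 bar = 2.083 * 100000 = 208300 Pa. 1 atm = 101325 Pa, so 0.05266 atm = 0.05266 * 101325 = 5335.7745 Pa. Sum: 208300 + 5335.7745 = 213635.77 Pa. 1 decipascal = 0.1 Pa, so 213635.77 Pa = 213635.77 / 0.1 = 2136357.7 decipascal ≈ 2.136e+06 decipascal (4 s.f.).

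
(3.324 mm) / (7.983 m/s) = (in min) 6.94e-06. Check: 1 mm = 0.001 m, so 3.324 mm = 3.324 * 0.001 = 0.003324 m. 7.983 m/s is already in m/s. Combine: 0.003324 m / 7.983 m/s = 0.00041638482 s. 1 min = 60 s, so 0.00041638482 s = 0.00041638482 / 60 = 6.939747e-06 min ≈ 6.94e-06 min (4 s.f.).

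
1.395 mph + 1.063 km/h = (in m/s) 1 mph = 0.44704 m/s, so 1.395 mph = 1.395 * 0.44704 = 0.6236208 m/s. 1 km/h = 0.27777778 m/s, so 1.063 km/h = 1.063 * 0.27777778 = 0.29527778 m/s. Sum: 0.6236208 + 0.29527778 = 0.91889858 m/s. Result: 0.91889858 m/s ≈ 0.9189 m/s (4 s.f.). Final answer: 0.9189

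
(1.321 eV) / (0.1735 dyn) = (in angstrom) 0.00122. Check: 1 eV = 1.6021766e-19 J, so 1.321 eV = 1.321 * 1.6021766e-19 = 2.1164753e-19 J. 1 dyn = 1e-05 N, so 0.1735 dyn = 0.1735 * 1e-05 = 1.735e-06 N. Combine: 2.1164753e-19 J / 1.735e-06 N = 1.2198705e-13 m. 1 angstrom = 1e-10 m, so 1.2198705e-13 m = 1.2198705e-13 / 1e-10 = 0.0012198705 angstrom ≈ 0.00122 angstrom (4 s.f.).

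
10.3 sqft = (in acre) 0.0002365. Check: 1 sqft = 0.09290304 m^2, so 10.3 sqft = 10.3 * 0.09290304 = 0.95690131 m^2. 1 acre = 4046.8564 m^2, so 0.95690131 m^2 = 0.95690131 / 4046.8564 = 0.00023645546 acre ≈ 0.0002365 acre (4 s.f.).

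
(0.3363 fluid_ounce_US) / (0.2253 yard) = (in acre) 1 fluid_ounce_US = 2.957353e-05 m^3, so 0.3363 fluid_ounce_US = 0.3363 * 2.957353e-05 = 9.945578e-06 m^3. 1 yard = 0.9144 m, so 0.2253 yard = 0.2253 * 0.9144 = 0.20601432 m. Combine: 9.945578e-06 m^3 / 0.20601432 m = 4.8276149e-05 m^2. 1 acre = 4046.8564 m^2, so 4.8276149e-05 m^2 = 4.8276149e-05 / 4046.8564 = 1.1929296e-08 acre ≈ 1.193e-08 acre (4 s.f.). Final answer: 1.193e-08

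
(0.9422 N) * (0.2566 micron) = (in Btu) 0.9422 N is already in N. 1 micron = 1e-06 m, so 0.2566 micron = 0.2566 * 1e-06 = 2.566e-07 m. Combine: 0.9422 N * 2.566e-07 m = 2.4176852e-07 J. 1 Btu = 1055.0559 J, so 2.4176852e-07 J = 2.4176852e-07 / 1055.0559 = 2.2915234e-10 Btu ≈ 2.292e-10 Btu (4 s.f.). Final answer: 2.292e-10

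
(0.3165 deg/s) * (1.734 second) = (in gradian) 1 deg/s = 0.017453293 rad/s, so 0.3165 deg/s = 0.3165 * 0.017453293 = 0.0055239671 rad/s. 1.734 second = 1.734 s. Combine: 0.0055239671 rad/s * 1.734 s = 0.0095785589 rad. 1 gradian = 0.015707963 rad, so 0.0095785589 rad = 0.0095785589 / 0.015707963 = 0.60979 gradian ≈ 0.6098 gradian (4 s.f.). Final answer: 0.6098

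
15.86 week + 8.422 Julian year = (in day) 1 week = 604800 s, so 15.86 week = 15.86 * 604800 = 9592128 s. 1 Julian year = 31557600 s, so 8.422 Julian year = 8.422 * 31557600 = 2.6577811e+08 s. Sum: 9592128 + 2.6577811e+08 = 2.7537024e+08 s. 1 day = 86400 s, so 2.7537024e+08 s = 2.7537024e+08 / 86400 = 3187.1555 day ≈ 3187 day (4 s.f.). Final answer: 3187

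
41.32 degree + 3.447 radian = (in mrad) 4168. Check: 1 degree = 0.017453293 rad, so 41.32 degree = 41.32 * 0.017453293 = 0.72117005 rad. 3.447 radian = 3.447 rad. Sum: 0.72117005 + 3.447 = 4.16817 rad. 1 mrad = 0.001 rad, so 4.16817 rad = 4.16817 / 0.001 = 4168.17 mrad ≈ 4168 mrad (4 s.f.).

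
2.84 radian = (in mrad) 2840. Check: 2.84 radian = 2.84 rad. 1 mrad = 0.001 rad, so 2.84 rad = 2.84 / 0.001 = 2840 mrad.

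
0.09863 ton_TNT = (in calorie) 1 ton_TNT = 4.184e+09 J, so 0.09863 ton_TNT = 0.09863 * 4.184e+09 = 4.1266792e+08 J. 1 calorie = 4.184 J, so 4.1266792e+08 J = 4.1266792e+08 / 4.184 = 98630000 calorie ≈ 9.863e+07 calorie (4 s.f.). Final answer: 9.863e+07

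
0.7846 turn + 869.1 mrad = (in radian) 1 turn = 6.2831853 rad, so 0.7846 turn = 0.7846 * 6.2831853 = 4.9297872 rad. 1 mrad = 0.001 rad, so 869.1 mrad = 869.1 * 0.001 = 0.8691 rad. Sum: 4.9297872 + 0.8691 = 5.7988872 rad. 5.7988872 rad = 5.7988872 radian ≈ 5.799 radian (4 s.f.). Final answer: 5.799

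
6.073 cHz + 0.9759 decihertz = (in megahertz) 1 cHz = 0.01 Hz, so 6.073 cHz = 6.073 * 0.01 = 0.06073 Hz. 1 decihertz = 0.1 Hz, so 0.9759 decihertz = 0.9759 * 0.1 = 0.09759 Hz. Sum: 0.06073 + 0.09759 = 0.15832 Hz. 1 megahertz = 1000000 Hz, so 0.15832 Hz = 0.15832 / 1000000 = 1.5832e-07 megahertz ≈ 1.583e-07 megahertz (4 s.f.). Final answer: 1.583e-07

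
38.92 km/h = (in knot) 1 km/h = 0.27777778 m/s, so 38.92 km/h = 38.92 * 0.27777778 = 10.811111 m/s. 1 knot = 0.51444444 m/s, so 10.811111 m/s = 10.811111 / 0.51444444 = 21.015119 knot ≈ 21.02 knot (4 s.f.). Final answer: 21.02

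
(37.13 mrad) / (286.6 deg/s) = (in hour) 2.062e-06. Check: 1 mrad = 0.001 rad, so 37.13 mrad = 37.13 * 0.001 = 0.03713 rad. 1 deg/s = 0.017453293 rad/s, so 286.6 deg/s = 286.6 * 0.017453293 = 5.0021136 rad/s. Combine: 0.03713 rad / 5.0021136 rad/s = 0.0074228622 s. 1 hour = 3600 s, so 0.0074228622 s = 0.0074228622 / 3600 = 2.0619062e-06 hour ≈ 2.062e-06 hour (4 s.f.).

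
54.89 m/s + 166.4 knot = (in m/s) 140.5. Check: 54.89 m/s is already in m/s. 1 knot = 0.51444444 m/s, so 166.4 knot = 166.4 * 0.51444444 = 85.603556 m/s. Sum: 54.89 + 85.603556 = 140.49356 m/s. Result: 140.49356 m/s ≈ 140.5 m/s (4 s.f.).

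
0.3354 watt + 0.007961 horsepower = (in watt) 6.272. Check: 0.3354 watt = 0.3354 W. 1 horsepower = 745.69987 W, so 0.007961 horsepower = 0.007961 * 745.69987 = 5.9365167 W. Sum: 0.3354 + 5.9365167 = 6.2719167 W. 6.2719167 W = 6.2719167 watt ≈ 6.272 watt (4 s.f.).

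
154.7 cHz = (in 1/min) 1 cHz = 0.01 Hz, so 154.7 cHz = 154.7 * 0.01 = 1.547 Hz. 1 1/min = 0.016666667 Hz, so 1.547 Hz = 1.547 / 0.016666667 = 92.82 1/min. Final answer: 92.82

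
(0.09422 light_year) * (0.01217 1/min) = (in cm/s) 1.808e+13. Check: 1 light_year = 9.4607305e+15 m, so 0.09422 light_year = 0.09422 * 9.4607305e+15 = 8.9139003e+14 m. 1 1/min = 0.016666667 Hz, so 0.01217 1/min = 0.01217 * 0.016666667 = 0.00020283333 Hz. Combine: 8.9139003e+14 m * 0.00020283333 Hz = 1.8080361e+11 m/s. 1 cm/s = 0.01 m/s, so 1.8080361e+11 m/s = 1.8080361e+11 / 0.01 = 1.8080361e+13 cm/s ≈ 1.808e+13 cm/s (4 s.f.).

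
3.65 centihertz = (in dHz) 1 centihertz = 0.01 Hz, so 3.65 centihertz = 3.65 * 0.01 = 0.0365 Hz. 1 dHz = 0.1 Hz, so 0.0365 Hz = 0.0365 / 0.1 = 0.365 dHz. Final answer: 0.365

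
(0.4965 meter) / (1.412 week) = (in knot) 1.13e-06. Check: 0.4965 meter = 0.4965 m. 1 week = 604800 s, so 1.412 week = 1.412 * 604800 = 853977.6 s. Combine: 0.4965 m / 853977.6 s = 5.8139698e-07 m/s. 1 knot = 0.51444444 m/s, so 5.8139698e-07 m/s = 5.8139698e-07 / 0.51444444 = 1.1301453e-06 knot ≈ 1.13e-06 knot (4 s.f.).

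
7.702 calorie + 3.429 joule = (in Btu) 1 calorie = 4.184 J, so 7.702 calorie = 7.702 * 4.184 = 32.225168 J. 3.429 joule = 3.429 J. Sum: 32.225168 + 3.429 = 35.654168 J. 1 Btu = 1055.0559 J, so 35.654168 J = 35.654168 / 1055.0559 = 0.033793631 Btu ≈ 0.03379 Btu (4 s.f.). Final answer: 0.03379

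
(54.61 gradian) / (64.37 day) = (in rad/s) 1 gradian = 0.015707963 rad, so 54.61 gradian = 54.61 * 0.015707963 = 0.85781187 rad. 1 day = 86400 s, so 64.37 day = 64.37 * 86400 = 5561568 s. Combine: 0.85781187 rad / 5561568 s = 1.5423921e-07 rad/s. Result: 1.5423921e-07 rad/s ≈ 1.542e-07 rad/s (4 s.f.). Final answer: 1.542e-07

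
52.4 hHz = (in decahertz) 1 hHz = 100 Hz, so 52.4 hHz = 52.4 * 100 = 5240 Hz. 1 decahertz = 10 Hz, so 5240 Hz = 5240 / 10 = 524 decahertz. Final answer: 524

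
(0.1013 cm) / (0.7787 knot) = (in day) 2.927e-08. Check: 1 cm = 0.01 m, so 0.1013 cm = 0.1013 * 0.01 = 0.001013 m. 1 knot = 0.51444444 m/s, so 0.7787 knot = 0.7787 * 0.51444444 = 0.40059789 m/s. Combine: 0.001013 m / 0.40059789 m/s = 0.0025287203 s. 1 day = 86400 s, so 0.0025287203 s = 0.0025287203 / 86400 = 2.9267596e-08 day ≈ 2.927e-08 day (4 s.f.).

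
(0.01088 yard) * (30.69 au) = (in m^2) 1 yard = 0.9144 m, so 0.01088 yard = 0.01088 * 0.9144 = 0.009948672 m. 1 au = 1.4959787e+11 m, so 30.69 au = 30.69 * 1.4959787e+11 = 4.5911587e+12 m. Combine: 0.009948672 m * 4.5911587e+12 m = 4.5675932e+10 m^2. Result: 4.5675932e+10 m^2 ≈ 4.568e+10 m^2 (4 s.f.). Final answer: 4.568e+10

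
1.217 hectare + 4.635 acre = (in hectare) 1 hectare = 10000 m^2, so 1.217 hectare = 1.217 * 10000 = 12170 m^2. 1 acre = 4046.8564 m^2, so 4.635 acre = 4.635 * 4046.8564 = 18757.18 m^2. Sum: 12170 + 18757.18 = 30927.18 m^2. 1 hectare = 10000 m^2, so 30927.18 m^2 = 30927.18 / 10000 = 3.092718 hectare ≈ 3.093 hectare (4 s.f.). Final answer: 3.093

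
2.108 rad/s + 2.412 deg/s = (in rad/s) 2.108 rad/s is already in rad/s. 1 deg/s = 0.017453293 rad/s, so 2.412 deg/s = 2.412 * 0.017453293 = 0.042097342 rad/s. Sum: 2.108 + 0.042097342 = 2.1500973 rad/s. Result: 2.1500973 rad/s ≈ 2.15 rad/s (4 s.f.). Final answer: 2.15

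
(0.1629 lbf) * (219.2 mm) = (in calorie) 0.03796. Check: 1 lbf = 4.4482216 N, so 0.1629 lbf = 0.1629 * 4.4482216 = 0.7246153 N. 1 mm = 0.001 m, so 219.2 mm = 219.2 * 0.001 = 0.2192 m. Combine: 0.7246153 N * 0.2192 m = 0.15883567 J. 1 calorie = 4.184 J, so 0.15883567 J = 0.15883567 / 4.184 = 0.037962637 calorie ≈ 0.03796 calorie (4 s.f.).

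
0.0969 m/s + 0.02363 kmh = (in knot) 0.2011. Check: 0.0969 m/s is already in m/s. 1 kmh = 0.27777778 m/s, so 0.02363 kmh = 0.02363 * 0.27777778 = 0.0065638889 m/s. Sum: 0.0969 + 0.0065638889 = 0.10346389 m/s. 1 knot = 0.51444444 m/s, so 0.10346389 m/s = 0.10346389 / 0.51444444 = 0.20111771 knot ≈ 0.2011 knot (4 s.f.).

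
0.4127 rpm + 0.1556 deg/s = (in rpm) 1 rpm = 0.10471976 rad/s, so 0.4127 rpm = 0.4127 * 0.10471976 = 0.043217843 rad/s. 1 deg/s = 0.017453293 rad/s, so 0.1556 deg/s = 0.1556 * 0.017453293 = 0.0027157323 rad/s. Sum: 0.043217843 + 0.0027157323 = 0.045933575 rad/s. 1 rpm = 0.10471976 rad/s, so 0.045933575 rad/s = 0.045933575 / 0.10471976 = 0.43863333 rpm ≈ 0.4386 rpm (4 s.f.). Final answer: 0.4386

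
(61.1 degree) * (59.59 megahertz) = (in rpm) 1 degree = 0.017453293 rad, so 61.1 degree = 61.1 * 0.017453293 = 1.0663962 rad. 1 megahertz = 1000000 Hz, so 59.59 megahertz = 59.59 * 1000000 = 59590000 Hz. Combine: 1.0663962 rad * 59590000 Hz = 63546548 rad/s. 1 rpm = 0.10471976 rad/s, so 63546548 rad/s = 63546548 / 0.10471976 = 6.0682483e+08 rpm ≈ 6.068e+08 rpm (4 s.f.). Final answer: 6.068e+08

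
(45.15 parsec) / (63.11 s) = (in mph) 4.938e+16. Check: 1 parsec = 3.0856776e+16 m, so 45.15 parsec = 45.15 * 3.0856776e+16 = 1.3931834e+18 m. 63.11 s is already in s. Combine: 1.3931834e+18 m / 63.11 s = 2.2075478e+16 m/s. 1 mph = 0.44704 m/s, so 2.2075478e+16 m/s = 2.2075478e+16 / 0.44704 = 4.9381438e+16 mph ≈ 4.938e+16 mph (4 s.f.).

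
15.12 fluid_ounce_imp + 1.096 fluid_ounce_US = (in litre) 1 fluid_ounce_imp = 2.8413063e-05 m^3, so 15.12 fluid_ounce_imp = 15.12 * 2.8413063e-05 = 0.0004296055 m^3. 1 fluid_ounce_US = 2.957353e-05 m^3, so 1.096 fluid_ounce_US = 1.096 * 2.957353e-05 = 3.2412588e-05 m^3. Sum: 0.0004296055 + 3.2412588e-05 = 0.00046201809 m^3. 1 litre = 0.001 m^3, so 0.00046201809 m^3 = 0.00046201809 / 0.001 = 0.46201809 litre ≈ 0.462 litre (4 s.f.). Final answer: 0.462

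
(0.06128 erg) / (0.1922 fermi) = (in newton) 1 erg = 1e-07 J, so 0.06128 erg = 0.06128 * 1e-07 = 6.128e-09 J. 1 fermi = 1e-15 m, so 0.1922 fermi = 0.1922 * 1e-15 = 1.922e-16 m. Combine: 6.128e-09 J / 1.922e-16 m = 31883455 N. 31883455 N = 31883455 newton ≈ 3.188e+07 newton (4 s.f.). Final answer: 3.188e+07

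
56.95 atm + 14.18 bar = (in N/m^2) 7.188e+06. Check: 1 atm = 101325 Pa, so 56.95 atm = 56.95 * 101325 = 5770458.8 Pa. 1 bar = 100000 Pa, so 14.18 bar = 14.18 * 100000 = 1418000 Pa. Sum: 5770458.8 + 1418000 = 7188458.8 Pa. 7188458.8 Pa = 7188458.8 N/m^2 ≈ 7.188e+06 N/m^2 (4 s.f.).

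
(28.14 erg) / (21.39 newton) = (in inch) 5.179e-06. Check: 1 erg = 1e-07 J, so 28.14 erg = 28.14 * 1e-07 = 2.814e-06 J. 21.39 newton = 21.39 N. Combine: 2.814e-06 J / 21.39 N = 1.315568e-07 m. 1 inch = 0.0254 m, so 1.315568e-07 m = 1.315568e-07 / 0.0254 = 5.1794017e-06 inch ≈ 5.179e-06 inch (4 s.f.).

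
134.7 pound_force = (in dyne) 1 pound_force = 4.4482216 N, so 134.7 pound_force = 134.7 * 4.4482216 = 599.17545 N. 1 dyne = 1e-05 N, so 599.17545 N = 599.17545 / 1e-05 = 59917545 dyne ≈ 5.992e+07 dyne (4 s.f.). Final answer: 5.992e+07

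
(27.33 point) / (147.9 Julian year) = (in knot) 1 point = 0.00035277778 m, so 27.33 point = 27.33 * 0.00035277778 = 0.0096414167 m. 1 Julian year = 31557600 s, so 147.9 Julian year = 147.9 * 31557600 = 4.667369e+09 s. Combine: 0.0096414167 m / 4.667369e+09 s = 2.065707e-12 m/s. 1 knot = 0.51444444 m/s, so 2.065707e-12 m/s = 2.065707e-12 / 0.51444444 = 4.0154131e-12 knot ≈ 4.015e-12 knot (4 s.f.). Final answer: 4.015e-12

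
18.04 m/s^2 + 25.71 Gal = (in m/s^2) 18.3. Check: 18.04 m/s^2 is already in m/s^2. 1 Gal = 0.01 m/s^2, so 25.71 Gal = 25.71 * 0.01 = 0.2571 m/s^2. Sum: 18.04 + 0.2571 = 18.2971 m/s^2. Result: 18.2971 m/s^2 ≈ 18.3 m/s^2 (4 s.f.).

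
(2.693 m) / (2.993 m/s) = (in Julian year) 2.693 m is already in m. 2.993 m/s is already in m/s. Combine: 2.693 m / 2.993 m/s = 0.89976612 s. 1 Julian year = 31557600 s, so 0.89976612 s = 0.89976612 / 31557600 = 2.8511868e-08 Julian year ≈ 2.851e-08 Julian year (4 s.f.). Final answer: 2.851e-08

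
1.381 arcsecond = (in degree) 1 arcsecond = 4.8481368e-06 rad, so 1.381 arcsecond = 1.381 * 4.8481368e-06 = 6.6952769e-06 rad. 1 degree = 0.017453293 rad, so 6.6952769e-06 rad = 6.6952769e-06 / 0.017453293 = 0.00038361111 degree ≈ 0.0003836 degree (4 s.f.). Final answer: 0.0003836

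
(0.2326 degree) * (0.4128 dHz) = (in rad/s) 0.0001676. Check: 1 degree = 0.017453293 rad, so 0.2326 degree = 0.2326 * 0.017453293 = 0.0040596358 rad. 1 dHz = 0.1 Hz, so 0.4128 dHz = 0.4128 * 0.1 = 0.04128 Hz. Combine: 0.0040596358 rad * 0.04128 Hz = 0.00016758177 rad/s. Result: 0.00016758177 rad/s ≈ 0.0001676 rad/s (4 s.f.).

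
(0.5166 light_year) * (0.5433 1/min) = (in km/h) 1 light_year = 9.4607305e+15 m, so 0.5166 light_year = 0.5166 * 9.4607305e+15 = 4.8874134e+15 m. 1 1/min = 0.016666667 Hz, so 0.5433 1/min = 0.5433 * 0.016666667 = 0.009055 Hz. Combine: 4.8874134e+15 m * 0.009055 Hz = 4.4255528e+13 m/s. 1 km/h = 0.27777778 m/s, so 4.4255528e+13 m/s = 4.4255528e+13 / 0.27777778 = 1.593199e+14 km/h ≈ 1.593e+14 km/h (4 s.f.). Final answer: 1.593e+14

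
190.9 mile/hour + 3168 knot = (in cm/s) 1 mile/hour = 0.44704 m/s, so 190.9 mile/hour = 190.9 * 0.44704 = 85.339936 m/s. 1 knot = 0.51444444 m/s, so 3168 knot = 3168 * 0.51444444 = 1629.76 m/s. Sum: 85.339936 + 1629.76 = 1715.0999 m/s. 1 cm/s = 0.01 m/s, so 1715.0999 m/s = 1715.0999 / 0.01 = 171509.99 cm/s ≈ 1.715e+05 cm/s (4 s.f.). Final answer: 1.715e+05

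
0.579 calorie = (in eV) 1.512e+19. Check: 1 calorie = 4.184 J, so 0.579 calorie = 0.579 * 4.184 = 2.422536 J. 1 eV = 1.6021766e-19 J, so 2.422536 J = 2.422536 / 1.6021766e-19 = 1.512028e+19 eV ≈ 1.512e+19 eV (4 s.f.).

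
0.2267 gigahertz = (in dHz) 1 gigahertz = 1e+09 Hz, so 0.2267 gigahertz = 0.2267 * 1e+09 = 2.267e+08 Hz. 1 dHz = 0.1 Hz, so 2.267e+08 Hz = 2.267e+08 / 0.1 = 2.267e+09 dHz. Final answer: 2.267e+09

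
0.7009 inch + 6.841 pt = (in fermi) 1 inch = 0.0254 m, so 0.7009 inch = 0.7009 * 0.0254 = 0.01780286 m. 1 pt = 0.00035277778 m, so 6.841 pt = 6.841 * 0.00035277778 = 0.0024133528 m. Sum: 0.01780286 + 0.0024133528 = 0.020216213 m. 1 fermi = 1e-15 m, so 0.020216213 m = 0.020216213 / 1e-15 = 2.0216213e+13 fermi ≈ 2.022e+13 fermi (4 s.f.). Final answer: 2.022e+13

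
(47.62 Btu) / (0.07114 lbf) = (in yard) 1.736e+05. Check: 1 Btu = 1055.0559 J, so 47.62 Btu = 47.62 * 1055.0559 = 50241.76 J. 1 lbf = 4.4482216 N, so 0.07114 lbf = 0.07114 * 4.4482216 = 0.31644649 N. Combine: 50241.76 J / 0.31644649 N = 158768.58 m. 1 yard = 0.9144 m, so 158768.58 m = 158768.58 / 0.9144 = 173631.43 yard ≈ 1.736e+05 yard (4 s.f.).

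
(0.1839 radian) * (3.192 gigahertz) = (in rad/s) 5.87e+08. Check: 0.1839 radian = 0.1839 rad. 1 gigahertz = 1e+09 Hz, so 3.192 gigahertz = 3.192 * 1e+09 = 3.192e+09 Hz. Combine: 0.1839 rad * 3.192e+09 Hz = 5.870088e+08 rad/s. Result: 5.870088e+08 rad/s ≈ 5.87e+08 rad/s (4 s.f.).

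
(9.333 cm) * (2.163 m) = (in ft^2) 1 cm = 0.01 m, so 9.333 cm = 9.333 * 0.01 = 0.09333 m. 2.163 m is already in m. Combine: 0.09333 m * 2.163 m = 0.20187279 m^2. 1 ft^2 = 0.09290304 m^2, so 0.20187279 m^2 = 0.20187279 / 0.09290304 = 2.1729406 ft^2 ≈ 2.173 ft^2 (4 s.f.). Final answer: 2.173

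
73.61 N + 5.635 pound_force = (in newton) 73.61 N is already in N. 1 pound_force = 4.4482216 N, so 5.635 pound_force = 5.635 * 4.4482216 = 25.065729 N. Sum: 73.61 + 25.065729 = 98.675729 N. 98.675729 N = 98.675729 newton ≈ 98.68 newton (4 s.f.). Final answer: 98.68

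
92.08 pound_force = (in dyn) 1 pound_force = 4.4482216 N, so 92.08 pound_force = 92.08 * 4.4482216 = 409.59225 N. 1 dyn = 1e-05 N, so 409.59225 N = 409.59225 / 1e-05 = 40959225 dyn ≈ 4.096e+07 dyn (4 s.f.). Final answer: 4.096e+07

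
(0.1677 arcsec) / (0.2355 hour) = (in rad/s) 1 arcsec = 4.8481368e-06 rad, so 0.1677 arcsec = 0.1677 * 4.8481368e-06 = 8.1303254e-07 rad. 1 hour = 3600 s, so 0.2355 hour = 0.2355 * 3600 = 847.8 s. Combine: 8.1303254e-07 rad / 847.8 s = 9.5899097e-10 rad/s. Result: 9.5899097e-10 rad/s ≈ 9.59e-10 rad/s (4 s.f.). Final answer: 9.59e-10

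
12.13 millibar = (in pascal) 1213. Check: 1 millibar = 100 Pa, so 12.13 millibar = 12.13 * 100 = 1213 Pa. 1213 Pa = 1213 pascal.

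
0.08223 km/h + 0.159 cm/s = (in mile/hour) 1 km/h = 0.27777778 m/s, so 0.08223 km/h = 0.08223 * 0.27777778 = 0.022841667 m/s. 1 cm/s = 0.01 m/s, so 0.159 cm/s = 0.159 * 0.01 = 0.00159 m/s. Sum: 0.022841667 + 0.00159 = 0.024431667 m/s. 1 mile/hour = 0.44704 m/s, so 0.024431667 m/s = 0.024431667 / 0.44704 = 0.054652082 mile/hour ≈ 0.05465 mile/hour (4 s.f.). Final answer: 0.05465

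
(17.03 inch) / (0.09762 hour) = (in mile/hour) 1 inch = 0.0254 m, so 17.03 inch = 17.03 * 0.0254 = 0.432562 m. 1 hour = 3600 s, so 0.09762 hour = 0.09762 * 3600 = 351.432 s. Combine: 0.432562 m / 351.432 s = 0.0012308555 m/s. 1 mile/hour = 0.44704 m/s, so 0.0012308555 m/s = 0.0012308555 / 0.44704 = 0.0027533453 mile/hour ≈ 0.002753 mile/hour (4 s.f.). Final answer: 0.002753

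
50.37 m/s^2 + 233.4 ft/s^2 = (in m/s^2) 50.37 m/s^2 is already in m/s^2. 1 ft/s^2 = 0.3048 m/s^2, so 233.4 ft/s^2 = 233.4 * 0.3048 = 71.14032 m/s^2. Sum: 50.37 + 71.14032 = 121.51032 m/s^2. Result: 121.51032 m/s^2 ≈ 121.5 m/s^2 (4 s.f.). Final answer: 121.5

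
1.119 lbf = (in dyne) 4.978e+05. Check: 1 lbf = 4.4482216 N, so 1.119 lbf = 1.119 * 4.4482216 = 4.97756 N. 1 dyne = 1e-05 N, so 4.97756 N = 4.97756 / 1e-05 = 497756 dyne ≈ 4.978e+05 dyne (4 s.f.).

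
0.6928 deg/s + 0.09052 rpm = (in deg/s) 1 deg/s = 0.017453293 rad/s, so 0.6928 deg/s = 0.6928 * 0.017453293 = 0.012091641 rad/s. 1 rpm = 0.10471976 rad/s, so 0.09052 rpm = 0.09052 * 0.10471976 = 0.0094792322 rad/s. Sum: 0.012091641 + 0.0094792322 = 0.021570873 rad/s. 1 deg/s = 0.017453293 rad/s, so 0.021570873 rad/s = 0.021570873 / 0.017453293 = 1.23592 deg/s ≈ 1.236 deg/s (4 s.f.). Final answer: 1.236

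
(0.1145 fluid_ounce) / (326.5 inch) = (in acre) 1.009e-10. Check: 1 fluid_ounce = 2.957353e-05 m^3, so 0.1145 fluid_ounce = 0.1145 * 2.957353e-05 = 3.3861691e-06 m^3. 1 inch = 0.0254 m, so 326.5 inch = 326.5 * 0.0254 = 8.2931 m. Combine: 3.3861691e-06 m^3 / 8.2931 m = 4.0831162e-07 m^2. 1 acre = 4046.8564 m^2, so 4.0831162e-07 m^2 = 4.0831162e-07 / 4046.8564 = 1.00896e-10 acre ≈ 1.009e-10 acre (4 s.f.).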